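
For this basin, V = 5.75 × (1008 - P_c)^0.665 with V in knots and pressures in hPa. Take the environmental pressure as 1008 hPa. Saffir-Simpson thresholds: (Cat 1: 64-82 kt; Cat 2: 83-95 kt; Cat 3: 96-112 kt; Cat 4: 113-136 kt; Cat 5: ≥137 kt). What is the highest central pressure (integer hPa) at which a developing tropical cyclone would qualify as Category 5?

890 hPa

Category 5 begins at V = 137 kt.
Required ΔP = (137/5.75)^(1/0.665) = 23.826^1.504 ≈ 117.69 hPa.
P_c ≤ 1008 − 117.69 = 890.31, so the highest integer P_c is 890 hPa.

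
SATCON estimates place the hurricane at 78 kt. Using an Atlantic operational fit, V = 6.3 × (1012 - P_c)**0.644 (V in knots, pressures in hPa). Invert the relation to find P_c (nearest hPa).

ΔP = (V / 6.3)^(1/0.644) = (78/6.3)^1.553.
78/6.3 = 12.381; 12.381^1.553 ≈ 49.75 hPa.
P_c = 1012 − 49.75 = 962.25 ≈ 962 hPa.

962 hPa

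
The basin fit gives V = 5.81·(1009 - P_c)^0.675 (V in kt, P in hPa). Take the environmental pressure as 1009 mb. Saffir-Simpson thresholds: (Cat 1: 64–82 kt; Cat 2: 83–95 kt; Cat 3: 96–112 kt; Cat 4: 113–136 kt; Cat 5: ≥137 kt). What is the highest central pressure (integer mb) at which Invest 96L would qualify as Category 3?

Category 3 begins at V = 96 kt.
Required ΔP = (96/5.81)^(1/0.675) = 16.523^1.481 ≈ 63.77 mb.
P_c ≤ 1009 − 63.77 = 945.23, so the highest integer P_c is 945 mb.

945 mb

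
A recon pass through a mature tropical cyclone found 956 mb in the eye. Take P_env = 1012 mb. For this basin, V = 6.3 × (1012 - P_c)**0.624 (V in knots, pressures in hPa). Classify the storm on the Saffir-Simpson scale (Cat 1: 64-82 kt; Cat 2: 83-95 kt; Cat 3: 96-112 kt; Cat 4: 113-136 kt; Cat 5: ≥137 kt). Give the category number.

1

ΔP = 1012 − 956 = 56 mb.
V ≈ 6.3 × 56^0.624 = 6.3 × 12.33 ≈ 78 kt.
78 kt falls in the Category 1 band.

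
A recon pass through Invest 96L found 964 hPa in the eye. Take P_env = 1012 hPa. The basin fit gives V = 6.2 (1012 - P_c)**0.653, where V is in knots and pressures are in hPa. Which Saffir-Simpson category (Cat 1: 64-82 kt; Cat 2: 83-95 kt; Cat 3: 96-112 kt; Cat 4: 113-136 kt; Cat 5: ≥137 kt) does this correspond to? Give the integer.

1

ΔP = 1012 − 964 = 48 hPa.
V ≈ 6.2 × 48^0.653 = 6.2 × 12.53 ≈ 78 kt.
78 kt falls in the Category 1 band.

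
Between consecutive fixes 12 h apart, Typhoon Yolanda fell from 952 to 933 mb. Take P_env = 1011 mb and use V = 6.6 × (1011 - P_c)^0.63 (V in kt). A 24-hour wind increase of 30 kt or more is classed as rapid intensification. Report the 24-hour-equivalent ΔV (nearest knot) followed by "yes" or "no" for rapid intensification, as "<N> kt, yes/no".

33 kt, yes

V₁: ΔP = 59, V ≈ 6.6 × 59^0.63 ≈ 86.14 kt.
V₂: ΔP = 78, V ≈ 6.6 × 78^0.63 ≈ 102.70 kt.
ΔV over 12 h = 16.56 kt → 24 h equivalent = 16.56 × 24/12 ≈ 33.12 kt.
33 kt ≥ 30 kt ⇒ rapid intensification.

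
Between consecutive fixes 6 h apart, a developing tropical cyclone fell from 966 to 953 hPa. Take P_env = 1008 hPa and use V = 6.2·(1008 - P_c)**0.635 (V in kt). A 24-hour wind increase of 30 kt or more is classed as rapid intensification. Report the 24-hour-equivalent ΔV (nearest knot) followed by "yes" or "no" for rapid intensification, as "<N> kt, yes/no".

V₁: ΔP = 42, V ≈ 6.2 × 42^0.635 ≈ 66.55 kt.
V₂: ΔP = 55, V ≈ 6.2 × 55^0.635 ≈ 78.98 kt.
ΔV over 6 h = 12.43 kt → 24 h equivalent = 12.43 × 24/6 ≈ 49.72 kt.
50 kt ≥ 30 kt ⇒ rapid intensification.

50 kt, yes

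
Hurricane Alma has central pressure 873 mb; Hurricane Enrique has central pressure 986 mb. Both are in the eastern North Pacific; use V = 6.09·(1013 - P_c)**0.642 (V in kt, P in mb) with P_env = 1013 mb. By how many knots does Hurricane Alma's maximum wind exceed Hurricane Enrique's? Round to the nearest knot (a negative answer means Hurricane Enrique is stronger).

Hurricane Alma: ΔP = 140; V ≈ 6.09 × 140^0.642 ≈ 145.36 kt.
Hurricane Enrique: ΔP = 27; V ≈ 6.09 × 27^0.642 ≈ 50.53 kt.
Difference ≈ 145.36 − 50.53 = 94.83 → 95 kt.

95 kt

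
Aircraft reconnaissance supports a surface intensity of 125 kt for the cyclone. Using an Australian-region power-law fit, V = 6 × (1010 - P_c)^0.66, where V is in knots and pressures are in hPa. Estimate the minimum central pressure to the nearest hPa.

910 hPa

ΔP = (V / 6)^(1/0.66) = (125/6)^1.515.
125/6 = 20.833; 20.833^1.515 ≈ 99.57 hPa.
P_c = 1010 − 99.57 = 910.43 ≈ 910 hPa.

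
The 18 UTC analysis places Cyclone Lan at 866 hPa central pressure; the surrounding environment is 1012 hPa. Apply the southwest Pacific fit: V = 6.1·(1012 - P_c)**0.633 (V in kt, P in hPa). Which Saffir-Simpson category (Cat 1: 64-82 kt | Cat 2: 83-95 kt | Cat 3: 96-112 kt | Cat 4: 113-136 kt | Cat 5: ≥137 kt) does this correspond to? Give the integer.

5

ΔP = 1012 − 866 = 146 hPa.
V ≈ 6.1 × 146^0.633 = 6.1 × 23.44 ≈ 143 kt.
143 kt falls in the Category 5 band.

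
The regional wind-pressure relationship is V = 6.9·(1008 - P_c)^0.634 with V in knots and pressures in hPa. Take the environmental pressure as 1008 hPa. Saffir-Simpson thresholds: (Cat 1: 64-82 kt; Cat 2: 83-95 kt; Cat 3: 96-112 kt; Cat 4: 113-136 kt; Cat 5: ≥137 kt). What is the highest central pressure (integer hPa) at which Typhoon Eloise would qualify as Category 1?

Category 1 begins at V = 64 kt.
Required ΔP = (64/6.9)^(1/0.634) = 9.275^1.577 ≈ 33.56 hPa.
P_c ≤ 1008 − 33.56 = 974.44, so the highest integer P_c is 974 hPa.

974 hPa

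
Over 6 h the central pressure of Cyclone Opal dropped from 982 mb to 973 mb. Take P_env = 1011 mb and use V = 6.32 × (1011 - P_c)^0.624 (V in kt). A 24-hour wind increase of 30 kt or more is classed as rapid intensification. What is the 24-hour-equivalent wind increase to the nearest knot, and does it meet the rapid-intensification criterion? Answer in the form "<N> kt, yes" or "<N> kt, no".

V₁: ΔP = 29, V ≈ 6.32 × 29^0.624 ≈ 51.67 kt.
V₂: ΔP = 38, V ≈ 6.32 × 38^0.624 ≈ 61.16 kt.
ΔV over 6 h = 9.49 kt → 24 h equivalent = 9.49 × 24/6 ≈ 37.96 kt.
38 kt ≥ 30 kt ⇒ rapid intensification.

38 kt, yes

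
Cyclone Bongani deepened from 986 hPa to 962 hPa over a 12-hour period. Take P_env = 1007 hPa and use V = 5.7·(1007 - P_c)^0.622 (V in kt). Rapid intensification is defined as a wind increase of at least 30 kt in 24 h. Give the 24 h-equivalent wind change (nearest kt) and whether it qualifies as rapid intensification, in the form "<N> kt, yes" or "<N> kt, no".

V₁: ΔP = 21, V ≈ 5.7 × 21^0.622 ≈ 37.87 kt.
V₂: ΔP = 45, V ≈ 5.7 × 45^0.622 ≈ 60.84 kt.
ΔV over 12 h = 22.97 kt → 24 h equivalent = 22.97 × 24/12 ≈ 45.94 kt.
46 kt ≥ 30 kt ⇒ rapid intensification.

46 kt, yes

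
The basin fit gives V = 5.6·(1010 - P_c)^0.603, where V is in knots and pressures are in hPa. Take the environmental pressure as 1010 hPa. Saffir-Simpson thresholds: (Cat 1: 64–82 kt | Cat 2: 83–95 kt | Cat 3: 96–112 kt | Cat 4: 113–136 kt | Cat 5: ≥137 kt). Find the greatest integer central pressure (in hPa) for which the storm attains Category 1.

Category 1 begins at V = 64 kt.
Required ΔP = (64/5.6)^(1/0.603) = 11.429^1.658 ≈ 56.83 hPa.
P_c ≤ 1010 − 56.83 = 953.17, so the highest integer P_c is 953 hPa.

953 hPa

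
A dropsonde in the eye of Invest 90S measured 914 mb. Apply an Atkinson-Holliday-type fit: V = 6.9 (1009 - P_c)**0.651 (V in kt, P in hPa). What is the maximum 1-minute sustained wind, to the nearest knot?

ΔP = 1009 − 914 = 95 mb.
95^0.651 ≈ 19.386.
V ≈ 6.9 × 19.386 ≈ 133.8 kt.

134 kt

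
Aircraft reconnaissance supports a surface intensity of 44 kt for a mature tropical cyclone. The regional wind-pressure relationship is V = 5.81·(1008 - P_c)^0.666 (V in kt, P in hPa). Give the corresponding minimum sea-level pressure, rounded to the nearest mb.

987 mb

ΔP = (V / 5.81)^(1/0.666) = (44/5.81)^1.502.
44/5.81 = 7.573; 7.573^1.502 ≈ 20.90 mb.
P_c = 1008 − 20.90 = 987.10 ≈ 987 mb.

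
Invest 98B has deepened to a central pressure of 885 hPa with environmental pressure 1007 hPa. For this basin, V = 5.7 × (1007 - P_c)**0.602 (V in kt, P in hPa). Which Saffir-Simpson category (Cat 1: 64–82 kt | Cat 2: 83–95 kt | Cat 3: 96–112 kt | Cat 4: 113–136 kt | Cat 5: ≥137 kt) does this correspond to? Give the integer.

ΔP = 1007 − 885 = 122 hPa.
V ≈ 5.7 × 122^0.602 = 5.7 × 18.03 ≈ 103 kt.
103 kt falls in the Category 3 band.

3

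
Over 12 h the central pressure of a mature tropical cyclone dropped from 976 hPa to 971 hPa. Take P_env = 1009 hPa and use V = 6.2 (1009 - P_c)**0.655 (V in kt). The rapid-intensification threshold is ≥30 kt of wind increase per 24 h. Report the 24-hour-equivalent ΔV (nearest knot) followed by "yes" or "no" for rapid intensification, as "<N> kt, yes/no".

12 kt, no

V₁: ΔP = 33, V ≈ 6.2 × 33^0.655 ≈ 61.24 kt.
V₂: ΔP = 38, V ≈ 6.2 × 38^0.655 ≈ 67.17 kt.
ΔV over 12 h = 5.93 kt → 24 h equivalent = 5.93 × 24/12 ≈ 11.86 kt.
12 kt < 30 kt ⇒ not rapid intensification.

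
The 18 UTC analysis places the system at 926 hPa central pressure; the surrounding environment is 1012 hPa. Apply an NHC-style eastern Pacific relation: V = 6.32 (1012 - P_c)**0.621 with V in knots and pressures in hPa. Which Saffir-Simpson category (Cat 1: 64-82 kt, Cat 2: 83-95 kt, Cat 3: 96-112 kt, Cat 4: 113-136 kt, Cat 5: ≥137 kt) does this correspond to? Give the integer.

ΔP = 1012 − 926 = 86 hPa.
V ≈ 6.32 × 86^0.621 = 6.32 × 15.90 ≈ 100 kt.
100 kt falls in the Category 3 band.

3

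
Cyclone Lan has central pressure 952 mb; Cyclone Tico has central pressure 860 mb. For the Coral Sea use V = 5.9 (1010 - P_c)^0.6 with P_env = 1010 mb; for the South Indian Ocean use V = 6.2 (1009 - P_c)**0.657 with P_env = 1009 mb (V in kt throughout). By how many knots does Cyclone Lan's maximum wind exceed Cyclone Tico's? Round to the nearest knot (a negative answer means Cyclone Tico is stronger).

-99 kt

Cyclone Lan: ΔP = 58; V ≈ 5.9 × 58^0.6 ≈ 67.44 kt.
Cyclone Tico: ΔP = 149; V ≈ 6.2 × 149^0.657 ≈ 166.03 kt.
Difference ≈ 67.44 − 166.03 = -98.59 → -99 kt.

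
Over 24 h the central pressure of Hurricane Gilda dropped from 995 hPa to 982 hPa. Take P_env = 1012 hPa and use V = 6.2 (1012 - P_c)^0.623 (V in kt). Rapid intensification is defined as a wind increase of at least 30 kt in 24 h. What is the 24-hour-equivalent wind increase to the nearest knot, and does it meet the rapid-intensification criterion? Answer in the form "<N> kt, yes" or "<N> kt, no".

V₁: ΔP = 17, V ≈ 6.2 × 17^0.623 ≈ 36.22 kt.
V₂: ΔP = 30, V ≈ 6.2 × 30^0.623 ≈ 51.60 kt.
ΔV over 24 h = 15.38 kt → 24 h equivalent = 15.38 × 24/24 ≈ 15.38 kt.
15 kt < 30 kt ⇒ not rapid intensification.

15 kt, no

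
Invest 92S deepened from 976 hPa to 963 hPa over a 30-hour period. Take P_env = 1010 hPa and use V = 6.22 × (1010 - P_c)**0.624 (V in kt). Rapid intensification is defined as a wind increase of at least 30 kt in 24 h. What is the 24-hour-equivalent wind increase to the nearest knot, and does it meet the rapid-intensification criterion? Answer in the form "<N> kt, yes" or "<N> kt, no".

10 kt, no

V₁: ΔP = 34, V ≈ 6.22 × 34^0.624 ≈ 56.16 kt.
V₂: ΔP = 47, V ≈ 6.22 × 47^0.624 ≈ 68.74 kt.
ΔV over 30 h = 12.58 kt → 24 h equivalent = 12.58 × 24/30 ≈ 10.06 kt.
10 kt < 30 kt ⇒ not rapid intensification.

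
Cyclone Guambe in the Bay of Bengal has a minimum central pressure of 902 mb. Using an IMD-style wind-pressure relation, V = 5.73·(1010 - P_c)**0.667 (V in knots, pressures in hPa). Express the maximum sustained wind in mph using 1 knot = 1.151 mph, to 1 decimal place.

ΔP = 1010 − 902 = 108 mb.
V ≈ 5.73 × 108^0.667 = 5.73 × 22.714 ≈ 130.151 kt.
130.151 × 1.151 ≈ 149.80 mph → 149.8 mph.

149.8 mph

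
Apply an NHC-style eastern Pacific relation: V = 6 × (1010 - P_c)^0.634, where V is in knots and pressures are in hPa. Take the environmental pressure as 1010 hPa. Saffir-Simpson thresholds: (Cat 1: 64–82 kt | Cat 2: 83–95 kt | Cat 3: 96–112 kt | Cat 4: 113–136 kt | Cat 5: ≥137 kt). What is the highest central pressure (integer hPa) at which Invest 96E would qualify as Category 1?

968 hPa

Category 1 begins at V = 64 kt.
Required ΔP = (64/6)^(1/0.634) = 10.667^1.577 ≈ 41.83 hPa.
P_c ≤ 1010 − 41.83 = 968.17, so the highest integer P_c is 968 hPa.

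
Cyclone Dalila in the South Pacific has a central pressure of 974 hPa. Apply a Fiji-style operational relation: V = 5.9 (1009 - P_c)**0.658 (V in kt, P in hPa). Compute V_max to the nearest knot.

61 kt

ΔP = 1009 − 974 = 35 hPa.
35^0.658 ≈ 10.375.
V ≈ 5.9 × 10.375 ≈ 61.2 kt.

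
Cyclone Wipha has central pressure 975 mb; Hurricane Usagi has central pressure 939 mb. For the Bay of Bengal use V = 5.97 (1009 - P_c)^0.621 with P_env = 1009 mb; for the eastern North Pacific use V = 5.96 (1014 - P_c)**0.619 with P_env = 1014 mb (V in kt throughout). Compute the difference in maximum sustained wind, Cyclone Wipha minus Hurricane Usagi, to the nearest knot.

Cyclone Wipha: ΔP = 34; V ≈ 5.97 × 34^0.621 ≈ 53.34 kt.
Hurricane Usagi: ΔP = 75; V ≈ 5.96 × 75^0.619 ≈ 86.28 kt.
Difference ≈ 53.34 − 86.28 = -32.94 → -33 kt.

-33 kt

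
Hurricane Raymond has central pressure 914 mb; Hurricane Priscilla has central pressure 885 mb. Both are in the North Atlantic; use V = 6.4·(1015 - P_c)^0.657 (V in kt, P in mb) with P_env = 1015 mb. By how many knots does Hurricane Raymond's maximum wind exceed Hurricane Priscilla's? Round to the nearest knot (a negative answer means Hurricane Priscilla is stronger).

Hurricane Raymond: ΔP = 101; V ≈ 6.4 × 101^0.657 ≈ 132.75 kt.
Hurricane Priscilla: ΔP = 130; V ≈ 6.4 × 130^0.657 ≈ 156.69 kt.
Difference ≈ 132.75 − 156.69 = -23.94 → -24 kt.

-24 kt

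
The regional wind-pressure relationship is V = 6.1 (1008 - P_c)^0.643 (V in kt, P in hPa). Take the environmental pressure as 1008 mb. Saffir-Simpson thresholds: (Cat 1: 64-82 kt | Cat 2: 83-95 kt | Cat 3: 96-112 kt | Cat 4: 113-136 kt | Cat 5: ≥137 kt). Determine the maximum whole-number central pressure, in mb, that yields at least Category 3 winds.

935 mb

Category 3 begins at V = 96 kt.
Required ΔP = (96/6.1)^(1/0.643) = 15.738^1.555 ≈ 72.69 mb.
P_c ≤ 1008 − 72.69 = 935.31, so the highest integer P_c is 935 mb.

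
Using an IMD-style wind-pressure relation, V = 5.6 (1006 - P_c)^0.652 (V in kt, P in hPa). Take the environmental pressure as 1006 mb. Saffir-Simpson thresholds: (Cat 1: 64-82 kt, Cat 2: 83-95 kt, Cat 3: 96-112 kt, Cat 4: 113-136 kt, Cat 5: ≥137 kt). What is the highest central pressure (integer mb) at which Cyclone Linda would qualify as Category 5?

871 mb

Category 5 begins at V = 137 kt.
Required ΔP = (137/5.6)^(1/0.652) = 24.464^1.534 ≈ 134.79 mb.
P_c ≤ 1006 − 134.79 = 871.21, so the highest integer P_c is 871 mb.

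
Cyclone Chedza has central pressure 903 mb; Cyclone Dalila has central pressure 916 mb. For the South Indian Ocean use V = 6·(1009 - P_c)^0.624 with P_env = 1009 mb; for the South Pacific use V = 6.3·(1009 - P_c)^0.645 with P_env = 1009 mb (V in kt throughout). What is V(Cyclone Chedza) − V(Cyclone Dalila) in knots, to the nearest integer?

Cyclone Chedza: ΔP = 106; V ≈ 6 × 106^0.624 ≈ 110.14 kt.
Cyclone Dalila: ΔP = 93; V ≈ 6.3 × 93^0.645 ≈ 117.22 kt.
Difference ≈ 110.14 − 117.22 = -7.08 → -7 kt.

-7 kt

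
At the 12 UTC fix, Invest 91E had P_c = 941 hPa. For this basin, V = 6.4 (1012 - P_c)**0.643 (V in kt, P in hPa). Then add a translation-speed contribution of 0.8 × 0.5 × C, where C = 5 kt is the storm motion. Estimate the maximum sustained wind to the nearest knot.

ΔP = 1012 − 941 = 71 hPa.
71^0.643 ≈ 15.501.
V ≈ 6.4 × 15.501 ≈ 99.2 kt.
Translation term: 0.8 × 0.5 × 5 = 2 kt.
Corrected V ≈ 101.2 kt → 101 kt.

101 kt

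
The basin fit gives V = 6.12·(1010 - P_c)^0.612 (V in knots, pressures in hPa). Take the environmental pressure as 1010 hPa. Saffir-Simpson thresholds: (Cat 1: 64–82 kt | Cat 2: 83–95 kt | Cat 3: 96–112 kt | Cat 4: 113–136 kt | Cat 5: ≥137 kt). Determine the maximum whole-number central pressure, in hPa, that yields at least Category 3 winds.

920 hPa

Category 3 begins at V = 96 kt.
Required ΔP = (96/6.12)^(1/0.612) = 15.686^1.634 ≈ 89.84 hPa.
P_c ≤ 1010 − 89.84 = 920.16, so the highest integer P_c is 920 hPa.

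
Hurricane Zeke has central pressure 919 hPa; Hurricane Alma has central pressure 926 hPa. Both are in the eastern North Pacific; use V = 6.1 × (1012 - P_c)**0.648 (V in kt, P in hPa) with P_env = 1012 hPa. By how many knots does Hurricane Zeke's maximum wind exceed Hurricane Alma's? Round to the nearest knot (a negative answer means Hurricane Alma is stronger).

6 kt

Hurricane Zeke: ΔP = 93; V ≈ 6.1 × 93^0.648 ≈ 115.06 kt.
Hurricane Alma: ΔP = 86; V ≈ 6.1 × 86^0.648 ≈ 109.37 kt.
Difference ≈ 115.06 − 109.37 = 5.69 → 6 kt.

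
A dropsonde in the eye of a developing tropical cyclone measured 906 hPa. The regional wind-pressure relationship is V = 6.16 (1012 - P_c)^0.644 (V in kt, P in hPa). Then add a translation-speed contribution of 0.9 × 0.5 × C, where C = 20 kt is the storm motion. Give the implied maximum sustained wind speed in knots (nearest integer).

ΔP = 1012 − 906 = 106 hPa.
106^0.644 ≈ 20.151.
V ≈ 6.16 × 20.151 ≈ 124.1 kt.
Translation term: 0.9 × 0.5 × 20 = 9 kt.
Corrected V ≈ 133.1 kt → 133 kt.

133 kt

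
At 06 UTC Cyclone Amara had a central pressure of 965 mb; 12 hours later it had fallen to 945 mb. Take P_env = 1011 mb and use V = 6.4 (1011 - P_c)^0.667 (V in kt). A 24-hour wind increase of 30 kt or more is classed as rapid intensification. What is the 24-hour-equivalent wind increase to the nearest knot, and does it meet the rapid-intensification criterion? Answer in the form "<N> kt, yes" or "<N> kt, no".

V₁: ΔP = 46, V ≈ 6.4 × 46^0.667 ≈ 82.27 kt.
V₂: ΔP = 66, V ≈ 6.4 × 66^0.667 ≈ 104.67 kt.
ΔV over 12 h = 22.40 kt → 24 h equivalent = 22.40 × 24/12 ≈ 44.80 kt.
45 kt ≥ 30 kt ⇒ rapid intensification.

45 kt, yes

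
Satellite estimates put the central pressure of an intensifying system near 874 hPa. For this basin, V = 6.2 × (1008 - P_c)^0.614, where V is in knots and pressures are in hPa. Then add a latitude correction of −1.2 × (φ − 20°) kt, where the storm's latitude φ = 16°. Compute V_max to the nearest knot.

130 kt

ΔP = 1008 − 874 = 134 hPa.
134^0.614 ≈ 20.232.
V ≈ 6.2 × 20.232 ≈ 125.4 kt.
Latitude correction: −1.2 × (16 − 20) = 4.8 kt.
Corrected V ≈ 130.2 kt → 130 kt.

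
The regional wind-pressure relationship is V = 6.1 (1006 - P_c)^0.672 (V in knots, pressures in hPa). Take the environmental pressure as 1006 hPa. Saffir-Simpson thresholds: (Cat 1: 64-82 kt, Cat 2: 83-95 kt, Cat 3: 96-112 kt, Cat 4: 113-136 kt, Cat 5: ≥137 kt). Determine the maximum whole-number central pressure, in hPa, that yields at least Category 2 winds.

Category 2 begins at V = 83 kt.
Required ΔP = (83/6.1)^(1/0.672) = 13.607^1.488 ≈ 48.65 hPa.
P_c ≤ 1006 − 48.65 = 957.35, so the highest integer P_c is 957 hPa.

957 hPa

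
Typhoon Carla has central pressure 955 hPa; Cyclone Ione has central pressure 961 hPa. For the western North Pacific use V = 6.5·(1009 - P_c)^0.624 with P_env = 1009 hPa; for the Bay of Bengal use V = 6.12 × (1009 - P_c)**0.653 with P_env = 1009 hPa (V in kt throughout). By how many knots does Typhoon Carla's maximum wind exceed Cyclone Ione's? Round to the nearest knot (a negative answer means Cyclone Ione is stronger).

2 kt

Typhoon Carla: ΔP = 54; V ≈ 6.5 × 54^0.624 ≈ 78.33 kt.
Cyclone Ione: ΔP = 48; V ≈ 6.12 × 48^0.653 ≈ 76.67 kt.
Difference ≈ 78.33 − 76.67 = 1.66 → 2 kt.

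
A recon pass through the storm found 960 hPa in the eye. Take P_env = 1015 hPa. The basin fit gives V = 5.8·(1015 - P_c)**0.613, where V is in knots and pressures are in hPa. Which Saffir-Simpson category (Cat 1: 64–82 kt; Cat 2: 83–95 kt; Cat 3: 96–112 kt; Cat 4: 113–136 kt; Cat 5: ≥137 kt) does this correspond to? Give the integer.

1

ΔP = 1015 − 960 = 55 hPa.
V ≈ 5.8 × 55^0.613 = 5.8 × 11.66 ≈ 68 kt.
68 kt falls in the Category 1 band.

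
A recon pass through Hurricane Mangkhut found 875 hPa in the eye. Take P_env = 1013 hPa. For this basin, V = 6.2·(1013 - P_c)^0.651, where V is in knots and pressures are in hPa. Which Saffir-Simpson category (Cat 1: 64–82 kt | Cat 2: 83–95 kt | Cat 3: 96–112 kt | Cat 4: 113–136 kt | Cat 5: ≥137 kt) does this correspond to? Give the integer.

5

ΔP = 1013 − 875 = 138 hPa.
V ≈ 6.2 × 138^0.651 = 6.2 × 24.72 ≈ 153 kt.
153 kt falls in the Category 5 band.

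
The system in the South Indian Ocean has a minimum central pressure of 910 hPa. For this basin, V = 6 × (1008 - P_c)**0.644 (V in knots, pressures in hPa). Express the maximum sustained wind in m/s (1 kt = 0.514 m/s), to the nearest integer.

ΔP = 1008 − 910 = 98 hPa.
V ≈ 6 × 98^0.644 = 6 × 19.158 ≈ 114.948 kt.
114.948 × 0.514 ≈ 59.08 m/s → 59 m/s.

59 m/s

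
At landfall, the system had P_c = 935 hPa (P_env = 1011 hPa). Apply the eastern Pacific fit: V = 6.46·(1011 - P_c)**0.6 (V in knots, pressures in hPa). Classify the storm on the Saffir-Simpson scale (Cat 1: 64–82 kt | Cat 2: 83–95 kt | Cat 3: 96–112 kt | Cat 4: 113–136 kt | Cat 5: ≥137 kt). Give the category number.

2

ΔP = 1011 − 935 = 76 hPa.
V ≈ 6.46 × 76^0.6 = 6.46 × 13.44 ≈ 87 kt.
87 kt falls in the Category 2 band.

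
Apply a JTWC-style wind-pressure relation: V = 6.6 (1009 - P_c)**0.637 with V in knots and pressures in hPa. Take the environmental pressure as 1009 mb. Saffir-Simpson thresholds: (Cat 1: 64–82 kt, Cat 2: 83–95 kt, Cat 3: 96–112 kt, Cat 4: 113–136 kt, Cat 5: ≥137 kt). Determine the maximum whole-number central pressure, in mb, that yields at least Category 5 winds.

892 mb

Category 5 begins at V = 137 kt.
Required ΔP = (137/6.6)^(1/0.637) = 20.758^1.570 ≈ 116.89 mb.
P_c ≤ 1009 − 116.89 = 892.11, so the highest integer P_c is 892 mb.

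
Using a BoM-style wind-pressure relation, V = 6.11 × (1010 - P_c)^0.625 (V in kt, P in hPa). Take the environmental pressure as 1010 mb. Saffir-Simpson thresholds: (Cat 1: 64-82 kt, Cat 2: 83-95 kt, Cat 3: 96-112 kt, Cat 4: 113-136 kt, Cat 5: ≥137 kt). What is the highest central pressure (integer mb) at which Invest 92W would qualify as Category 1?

Category 1 begins at V = 64 kt.
Required ΔP = (64/6.11)^(1/0.625) = 10.475^1.600 ≈ 42.88 mb.
P_c ≤ 1010 − 42.88 = 967.12, so the highest integer P_c is 967 mb.

967 mb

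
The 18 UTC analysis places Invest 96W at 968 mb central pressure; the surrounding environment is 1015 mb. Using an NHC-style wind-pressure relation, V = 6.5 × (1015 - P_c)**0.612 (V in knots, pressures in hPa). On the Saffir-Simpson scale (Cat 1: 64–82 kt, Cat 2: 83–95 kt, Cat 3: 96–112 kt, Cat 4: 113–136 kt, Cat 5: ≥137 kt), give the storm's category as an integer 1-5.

ΔP = 1015 − 968 = 47 mb.
V ≈ 6.5 × 47^0.612 = 6.5 × 10.55 ≈ 69 kt.
69 kt falls in the Category 1 band.

1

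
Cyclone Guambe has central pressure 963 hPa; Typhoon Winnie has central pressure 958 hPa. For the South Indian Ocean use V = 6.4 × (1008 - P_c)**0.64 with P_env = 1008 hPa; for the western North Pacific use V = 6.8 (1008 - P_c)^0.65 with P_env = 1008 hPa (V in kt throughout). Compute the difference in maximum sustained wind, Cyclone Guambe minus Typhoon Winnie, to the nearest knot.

Cyclone Guambe: ΔP = 45; V ≈ 6.4 × 45^0.64 ≈ 73.15 kt.
Typhoon Winnie: ΔP = 50; V ≈ 6.8 × 50^0.65 ≈ 86.46 kt.
Difference ≈ 73.15 − 86.46 = -13.31 → -13 kt.

-13 kt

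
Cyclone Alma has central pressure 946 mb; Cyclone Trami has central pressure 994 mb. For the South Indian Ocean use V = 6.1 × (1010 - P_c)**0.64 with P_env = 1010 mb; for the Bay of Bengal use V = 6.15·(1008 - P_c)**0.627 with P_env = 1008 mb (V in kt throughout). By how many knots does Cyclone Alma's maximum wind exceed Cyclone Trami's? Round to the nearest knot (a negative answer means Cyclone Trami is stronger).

Cyclone Alma: ΔP = 64; V ≈ 6.1 × 64^0.64 ≈ 87.35 kt.
Cyclone Trami: ΔP = 14; V ≈ 6.15 × 14^0.627 ≈ 32.17 kt.
Difference ≈ 87.35 − 32.17 = 55.18 → 55 kt.

55 kt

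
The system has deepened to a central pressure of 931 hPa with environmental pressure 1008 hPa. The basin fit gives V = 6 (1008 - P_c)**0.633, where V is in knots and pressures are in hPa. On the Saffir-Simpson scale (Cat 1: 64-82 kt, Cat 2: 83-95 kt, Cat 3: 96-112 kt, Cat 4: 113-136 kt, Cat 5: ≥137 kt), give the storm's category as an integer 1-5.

ΔP = 1008 − 931 = 77 hPa.
V ≈ 6 × 77^0.633 = 6 × 15.64 ≈ 94 kt.
94 kt falls in the Category 2 band.

2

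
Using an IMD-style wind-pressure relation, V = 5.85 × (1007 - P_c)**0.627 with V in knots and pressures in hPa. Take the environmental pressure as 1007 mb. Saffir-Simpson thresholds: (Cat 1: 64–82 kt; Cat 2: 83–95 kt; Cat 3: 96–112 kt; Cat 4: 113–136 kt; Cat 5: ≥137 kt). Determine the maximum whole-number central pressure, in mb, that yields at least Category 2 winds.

Category 2 begins at V = 83 kt.
Required ΔP = (83/5.85)^(1/0.627) = 14.188^1.595 ≈ 68.74 mb.
P_c ≤ 1007 − 68.74 = 938.26, so the highest integer P_c is 938 mb.

938 mb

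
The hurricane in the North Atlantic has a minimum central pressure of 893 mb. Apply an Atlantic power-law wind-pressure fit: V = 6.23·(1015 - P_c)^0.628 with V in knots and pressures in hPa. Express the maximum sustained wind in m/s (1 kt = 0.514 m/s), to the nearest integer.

ΔP = 1015 − 893 = 122 mb.
V ≈ 6.23 × 122^0.628 = 6.23 × 20.428 ≈ 127.269 kt.
127.269 × 0.514 ≈ 65.42 m/s → 65 m/s.

65 m/s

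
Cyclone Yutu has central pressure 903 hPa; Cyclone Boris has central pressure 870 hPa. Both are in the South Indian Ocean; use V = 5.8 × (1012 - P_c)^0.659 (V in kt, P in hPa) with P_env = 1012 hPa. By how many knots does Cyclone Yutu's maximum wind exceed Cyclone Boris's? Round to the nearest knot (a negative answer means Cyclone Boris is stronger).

Cyclone Yutu: ΔP = 109; V ≈ 5.8 × 109^0.659 ≈ 127.67 kt.
Cyclone Boris: ΔP = 142; V ≈ 5.8 × 142^0.659 ≈ 151.98 kt.
Difference ≈ 127.67 − 151.98 = -24.31 → -24 kt.

-24 kt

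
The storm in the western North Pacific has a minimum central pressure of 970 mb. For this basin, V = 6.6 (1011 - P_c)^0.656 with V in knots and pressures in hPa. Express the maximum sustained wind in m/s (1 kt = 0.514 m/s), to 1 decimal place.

38.8 m/s

ΔP = 1011 − 970 = 41 mb.
V ≈ 6.6 × 41^0.656 = 6.6 × 11.428 ≈ 75.428 kt.
75.428 × 0.514 ≈ 38.77 m/s → 38.8 m/s.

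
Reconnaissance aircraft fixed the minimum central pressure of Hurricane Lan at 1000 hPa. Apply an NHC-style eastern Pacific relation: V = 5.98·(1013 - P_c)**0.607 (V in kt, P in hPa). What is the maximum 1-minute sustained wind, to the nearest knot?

28 kt

ΔP = 1013 − 1000 = 13 hPa.
13^0.607 ≈ 4.744.
V ≈ 5.98 × 4.744 ≈ 28.4 kt.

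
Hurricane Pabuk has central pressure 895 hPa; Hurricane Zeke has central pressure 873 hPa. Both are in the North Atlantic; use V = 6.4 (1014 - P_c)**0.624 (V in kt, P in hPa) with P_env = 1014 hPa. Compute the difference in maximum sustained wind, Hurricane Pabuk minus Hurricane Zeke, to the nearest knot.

-14 kt

Hurricane Pabuk: ΔP = 119; V ≈ 6.4 × 119^0.624 ≈ 126.28 kt.
Hurricane Zeke: ΔP = 141; V ≈ 6.4 × 141^0.624 ≈ 140.38 kt.
Difference ≈ 126.28 − 140.38 = -14.10 → -14 kt.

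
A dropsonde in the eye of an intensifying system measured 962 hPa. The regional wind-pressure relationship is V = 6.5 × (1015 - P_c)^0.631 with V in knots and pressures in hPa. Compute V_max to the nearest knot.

80 kt

ΔP = 1015 − 962 = 53 hPa.
53^0.631 ≈ 12.247.
V ≈ 6.5 × 12.247 ≈ 79.6 kt.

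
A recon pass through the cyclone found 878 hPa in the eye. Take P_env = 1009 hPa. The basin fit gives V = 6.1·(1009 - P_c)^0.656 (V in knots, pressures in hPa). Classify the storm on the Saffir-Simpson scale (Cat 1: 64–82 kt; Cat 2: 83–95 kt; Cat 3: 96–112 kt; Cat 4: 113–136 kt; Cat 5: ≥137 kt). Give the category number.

5

ΔP = 1009 − 878 = 131 hPa.
V ≈ 6.1 × 131^0.656 = 6.1 × 24.49 ≈ 149 kt.
149 kt falls in the Category 5 band.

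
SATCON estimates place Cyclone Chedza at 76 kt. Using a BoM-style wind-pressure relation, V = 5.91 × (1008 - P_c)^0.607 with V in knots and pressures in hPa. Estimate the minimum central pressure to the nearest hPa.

ΔP = (V / 5.91)^(1/0.607) = (76/5.91)^1.647.
76/5.91 = 12.860; 12.860^1.647 ≈ 67.20 hPa.
P_c = 1008 − 67.20 = 940.80 ≈ 941 hPa.

941 hPa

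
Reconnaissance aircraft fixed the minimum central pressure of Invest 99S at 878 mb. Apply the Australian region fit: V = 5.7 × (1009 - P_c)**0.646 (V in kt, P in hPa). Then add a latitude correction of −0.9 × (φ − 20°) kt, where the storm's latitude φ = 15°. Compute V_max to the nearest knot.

ΔP = 1009 − 878 = 131 mb.
131^0.646 ≈ 23.322.
V ≈ 5.7 × 23.322 ≈ 132.9 kt.
Latitude correction: −0.9 × (15 − 20) = 4.5 kt.
Corrected V ≈ 137.4 kt → 137 kt.

137 kt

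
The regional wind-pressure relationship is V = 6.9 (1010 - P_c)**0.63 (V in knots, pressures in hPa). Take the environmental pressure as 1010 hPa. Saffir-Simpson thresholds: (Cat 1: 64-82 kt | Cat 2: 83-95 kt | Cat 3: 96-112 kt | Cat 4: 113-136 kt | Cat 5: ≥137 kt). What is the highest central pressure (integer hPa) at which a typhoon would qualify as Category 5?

895 hPa

Category 5 begins at V = 137 kt.
Required ΔP = (137/6.9)^(1/0.63) = 19.855^1.587 ≈ 114.85 hPa.
P_c ≤ 1010 − 114.85 = 895.15, so the highest integer P_c is 895 hPa.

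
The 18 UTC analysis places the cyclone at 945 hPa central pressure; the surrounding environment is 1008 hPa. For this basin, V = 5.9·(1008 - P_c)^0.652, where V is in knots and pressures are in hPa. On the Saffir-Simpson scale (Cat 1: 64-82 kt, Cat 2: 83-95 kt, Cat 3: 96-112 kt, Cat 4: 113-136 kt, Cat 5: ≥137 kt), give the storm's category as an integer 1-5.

ΔP = 1008 − 945 = 63 hPa.
V ≈ 5.9 × 63^0.652 = 5.9 × 14.90 ≈ 88 kt.
88 kt falls in the Category 2 band.

2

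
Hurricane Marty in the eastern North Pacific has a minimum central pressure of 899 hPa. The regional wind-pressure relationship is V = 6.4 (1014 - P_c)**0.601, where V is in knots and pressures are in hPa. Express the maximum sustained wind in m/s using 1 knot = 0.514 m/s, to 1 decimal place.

ΔP = 1014 − 899 = 115 hPa.
V ≈ 6.4 × 115^0.601 = 6.4 × 17.317 ≈ 110.831 kt.
110.831 × 0.514 ≈ 56.97 m/s → 57.0 m/s.

57.0 m/s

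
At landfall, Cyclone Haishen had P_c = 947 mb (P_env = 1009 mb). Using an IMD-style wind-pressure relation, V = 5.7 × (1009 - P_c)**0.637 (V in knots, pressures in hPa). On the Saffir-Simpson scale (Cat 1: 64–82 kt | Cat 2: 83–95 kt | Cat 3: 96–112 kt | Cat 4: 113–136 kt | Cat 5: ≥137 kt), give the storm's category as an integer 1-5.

ΔP = 1009 − 947 = 62 mb.
V ≈ 5.7 × 62^0.637 = 5.7 × 13.86 ≈ 79 kt.
79 kt falls in the Category 1 band.

1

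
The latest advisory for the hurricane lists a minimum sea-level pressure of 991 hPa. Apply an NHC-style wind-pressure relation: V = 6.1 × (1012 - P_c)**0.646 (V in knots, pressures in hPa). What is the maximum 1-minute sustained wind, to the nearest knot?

ΔP = 1012 − 991 = 21 hPa.
21^0.646 ≈ 7.147.
V ≈ 6.1 × 7.147 ≈ 43.6 kt.

44 kt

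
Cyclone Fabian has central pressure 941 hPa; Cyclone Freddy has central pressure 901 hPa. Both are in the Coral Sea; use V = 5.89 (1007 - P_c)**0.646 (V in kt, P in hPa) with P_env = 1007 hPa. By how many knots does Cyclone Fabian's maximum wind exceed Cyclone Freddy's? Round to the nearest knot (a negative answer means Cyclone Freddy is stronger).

-32 kt

Cyclone Fabian: ΔP = 66; V ≈ 5.89 × 66^0.646 ≈ 88.21 kt.
Cyclone Freddy: ΔP = 106; V ≈ 5.89 × 106^0.646 ≈ 119.80 kt.
Difference ≈ 88.21 − 119.80 = -31.59 → -32 kt.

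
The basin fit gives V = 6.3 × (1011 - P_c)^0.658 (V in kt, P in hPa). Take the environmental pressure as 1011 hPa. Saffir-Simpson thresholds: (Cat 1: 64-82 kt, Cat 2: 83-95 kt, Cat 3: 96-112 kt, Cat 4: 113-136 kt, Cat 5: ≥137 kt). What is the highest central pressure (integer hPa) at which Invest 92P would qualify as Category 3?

Category 3 begins at V = 96 kt.
Required ΔP = (96/6.3)^(1/0.658) = 15.238^1.520 ≈ 62.77 hPa.
P_c ≤ 1011 − 62.77 = 948.23, so the highest integer P_c is 948 hPa.

948 hPa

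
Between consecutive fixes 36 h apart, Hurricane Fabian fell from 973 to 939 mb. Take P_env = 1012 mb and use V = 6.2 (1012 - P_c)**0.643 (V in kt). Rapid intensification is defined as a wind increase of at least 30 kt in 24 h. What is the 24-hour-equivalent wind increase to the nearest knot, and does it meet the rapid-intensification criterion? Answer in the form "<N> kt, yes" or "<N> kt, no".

22 kt, no

V₁: ΔP = 39, V ≈ 6.2 × 39^0.643 ≈ 65.38 kt.
V₂: ΔP = 73, V ≈ 6.2 × 73^0.643 ≈ 97.84 kt.
ΔV over 36 h = 32.46 kt → 24 h equivalent = 32.46 × 24/36 ≈ 21.64 kt.
22 kt < 30 kt ⇒ not rapid intensification.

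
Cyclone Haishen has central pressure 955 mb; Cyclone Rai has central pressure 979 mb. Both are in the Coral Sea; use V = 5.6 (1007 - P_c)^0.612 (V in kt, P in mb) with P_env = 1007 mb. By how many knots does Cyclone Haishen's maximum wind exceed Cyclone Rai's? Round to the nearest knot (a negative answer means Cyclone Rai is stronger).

20 kt

Cyclone Haishen: ΔP = 52; V ≈ 5.6 × 52^0.612 ≈ 62.86 kt.
Cyclone Rai: ΔP = 28; V ≈ 5.6 × 28^0.612 ≈ 43.04 kt.
Difference ≈ 62.86 − 43.04 = 19.82 → 20 kt.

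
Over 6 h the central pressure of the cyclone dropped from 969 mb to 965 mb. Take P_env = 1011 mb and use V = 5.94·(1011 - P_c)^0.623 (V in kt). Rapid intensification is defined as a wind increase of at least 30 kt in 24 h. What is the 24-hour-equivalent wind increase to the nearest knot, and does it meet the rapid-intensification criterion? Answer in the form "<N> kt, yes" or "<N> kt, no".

V₁: ΔP = 42, V ≈ 5.94 × 42^0.623 ≈ 60.96 kt.
V₂: ΔP = 46, V ≈ 5.94 × 46^0.623 ≈ 64.52 kt.
ΔV over 6 h = 3.56 kt → 24 h equivalent = 3.56 × 24/6 ≈ 14.24 kt.
14 kt < 30 kt ⇒ not rapid intensification.

14 kt, no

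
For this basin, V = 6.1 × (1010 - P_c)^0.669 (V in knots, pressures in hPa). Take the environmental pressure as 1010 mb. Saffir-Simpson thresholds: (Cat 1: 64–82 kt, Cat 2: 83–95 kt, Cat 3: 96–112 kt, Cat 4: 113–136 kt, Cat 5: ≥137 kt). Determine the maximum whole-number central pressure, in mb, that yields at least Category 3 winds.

948 mb

Category 3 begins at V = 96 kt.
Required ΔP = (96/6.1)^(1/0.669) = 15.738^1.495 ≈ 61.54 mb.
P_c ≤ 1010 − 61.54 = 948.46, so the highest integer P_c is 948 mb.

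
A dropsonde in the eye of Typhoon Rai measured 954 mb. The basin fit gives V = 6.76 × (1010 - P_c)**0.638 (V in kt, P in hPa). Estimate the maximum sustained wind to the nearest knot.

88 kt

ΔP = 1010 − 954 = 56 mb.
56^0.638 ≈ 13.042.
V ≈ 6.76 × 13.042 ≈ 88.2 kt.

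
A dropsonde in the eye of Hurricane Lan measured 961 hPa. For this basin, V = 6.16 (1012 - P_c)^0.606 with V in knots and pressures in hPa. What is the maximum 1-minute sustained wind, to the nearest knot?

67 kt

ΔP = 1012 − 961 = 51 hPa.
51^0.606 ≈ 10.834.
V ≈ 6.16 × 10.834 ≈ 66.7 kt.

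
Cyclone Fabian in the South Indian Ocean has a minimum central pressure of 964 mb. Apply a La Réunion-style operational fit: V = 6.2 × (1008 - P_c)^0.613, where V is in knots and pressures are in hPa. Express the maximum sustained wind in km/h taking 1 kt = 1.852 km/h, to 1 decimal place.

ΔP = 1008 − 964 = 44 mb.
V ≈ 6.2 × 44^0.613 = 6.2 × 10.173 ≈ 63.071 kt.
63.071 × 1.852 ≈ 116.81 km/h → 116.8 km/h.

116.8 km/h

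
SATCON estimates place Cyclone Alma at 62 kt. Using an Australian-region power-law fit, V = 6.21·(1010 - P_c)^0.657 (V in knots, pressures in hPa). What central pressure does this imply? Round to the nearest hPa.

977 hPa

ΔP = (V / 6.21)^(1/0.657) = (62/6.21)^1.522.
62/6.21 = 9.984; 9.984^1.522 ≈ 33.19 hPa.
P_c = 1010 − 33.19 = 976.81 ≈ 977 hPa.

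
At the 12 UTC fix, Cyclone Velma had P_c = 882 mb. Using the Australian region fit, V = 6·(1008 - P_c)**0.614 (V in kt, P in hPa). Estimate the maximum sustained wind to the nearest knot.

117 kt

ΔP = 1008 − 882 = 126 mb.
126^0.614 ≈ 19.482.
V ≈ 6 × 19.482 ≈ 116.9 kt.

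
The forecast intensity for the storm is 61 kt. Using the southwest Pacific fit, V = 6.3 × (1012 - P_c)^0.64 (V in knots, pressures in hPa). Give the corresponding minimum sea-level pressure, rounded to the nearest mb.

ΔP = (V / 6.3)^(1/0.64) = (61/6.3)^1.562.
61/6.3 = 9.683; 9.683^1.562 ≈ 34.72 mb.
P_c = 1012 − 34.72 = 977.28 ≈ 977 mb.

977 mb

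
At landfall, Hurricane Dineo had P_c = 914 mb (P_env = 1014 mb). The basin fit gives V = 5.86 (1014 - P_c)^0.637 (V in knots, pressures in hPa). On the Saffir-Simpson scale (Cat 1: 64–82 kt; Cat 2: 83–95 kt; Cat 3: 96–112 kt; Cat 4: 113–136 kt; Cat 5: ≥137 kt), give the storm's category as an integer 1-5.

3

ΔP = 1014 − 914 = 100 mb.
V ≈ 5.86 × 100^0.637 = 5.86 × 18.79 ≈ 110 kt.
110 kt falls in the Category 3 band.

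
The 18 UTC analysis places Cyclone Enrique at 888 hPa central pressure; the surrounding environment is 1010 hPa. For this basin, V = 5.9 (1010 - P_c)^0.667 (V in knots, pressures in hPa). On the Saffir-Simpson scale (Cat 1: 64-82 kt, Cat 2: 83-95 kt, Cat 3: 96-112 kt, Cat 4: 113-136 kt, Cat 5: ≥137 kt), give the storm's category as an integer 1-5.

ΔP = 1010 − 888 = 122 hPa.
V ≈ 5.9 × 122^0.667 = 5.9 × 24.64 ≈ 145 kt.
145 kt falls in the Category 5 band.

5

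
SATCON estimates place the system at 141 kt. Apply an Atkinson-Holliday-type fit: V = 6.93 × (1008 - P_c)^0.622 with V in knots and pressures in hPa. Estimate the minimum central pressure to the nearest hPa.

881 hPa

ΔP = (V / 6.93)^(1/0.622) = (141/6.93)^1.608.
141/6.93 = 20.346; 20.346^1.608 ≈ 126.96 hPa.
P_c = 1008 − 126.96 = 881.04 ≈ 881 hPa.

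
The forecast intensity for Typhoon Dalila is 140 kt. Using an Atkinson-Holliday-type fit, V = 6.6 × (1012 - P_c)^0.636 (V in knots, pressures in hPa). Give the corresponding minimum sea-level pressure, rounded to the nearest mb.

890 mb

ΔP = (V / 6.6)^(1/0.636) = (140/6.6)^1.572.
140/6.6 = 21.212; 21.212^1.572 ≈ 121.85 mb.
P_c = 1012 − 121.85 = 890.15 ≈ 890 mb.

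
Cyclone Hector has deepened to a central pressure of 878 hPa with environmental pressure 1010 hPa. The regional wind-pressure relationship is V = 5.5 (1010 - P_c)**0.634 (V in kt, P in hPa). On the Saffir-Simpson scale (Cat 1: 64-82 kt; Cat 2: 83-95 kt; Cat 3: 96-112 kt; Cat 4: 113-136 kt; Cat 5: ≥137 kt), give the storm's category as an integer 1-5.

ΔP = 1010 − 878 = 132 hPa.
V ≈ 5.5 × 132^0.634 = 5.5 × 22.10 ≈ 122 kt.
122 kt falls in the Category 4 band.

4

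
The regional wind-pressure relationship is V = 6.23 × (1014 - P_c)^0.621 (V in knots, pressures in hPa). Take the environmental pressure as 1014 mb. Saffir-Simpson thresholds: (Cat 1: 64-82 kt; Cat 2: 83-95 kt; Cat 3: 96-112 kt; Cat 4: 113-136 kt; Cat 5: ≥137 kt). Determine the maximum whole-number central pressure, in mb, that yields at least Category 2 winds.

Category 2 begins at V = 83 kt.
Required ΔP = (83/6.23)^(1/0.621) = 13.323^1.610 ≈ 64.70 mb.
P_c ≤ 1014 − 64.70 = 949.30, so the highest integer P_c is 949 mb.

949 mb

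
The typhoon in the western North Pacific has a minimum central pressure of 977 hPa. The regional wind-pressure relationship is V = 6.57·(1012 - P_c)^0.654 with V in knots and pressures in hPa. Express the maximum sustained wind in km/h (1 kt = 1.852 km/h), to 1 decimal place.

ΔP = 1012 − 977 = 35 hPa.
V ≈ 6.57 × 35^0.654 = 6.57 × 10.229 ≈ 67.203 kt.
67.203 × 1.852 ≈ 124.46 km/h → 124.5 km/h.

124.5 km/h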